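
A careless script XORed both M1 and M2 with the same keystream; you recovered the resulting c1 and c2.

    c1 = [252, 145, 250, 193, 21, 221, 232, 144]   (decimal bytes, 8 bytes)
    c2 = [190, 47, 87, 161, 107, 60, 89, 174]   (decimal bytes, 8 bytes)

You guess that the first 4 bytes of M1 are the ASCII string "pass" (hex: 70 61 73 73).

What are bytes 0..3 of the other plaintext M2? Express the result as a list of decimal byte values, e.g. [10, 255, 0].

[50, 223, 222, 19]

First, c1 ⊕ c2 = (M1 ⊕ K) ⊕ (M2 ⊕ K) = M1 ⊕ M2, so the key drops out. Then M2 = (M1 ⊕ M2) ⊕ M1 over the first 4 bytes.
byte 0: (fc xor be) xor 70 = 42 xor 70 = 32
byte 1: (91 xor 2f) xor 61 = be xor 61 = df
byte 2: (fa xor 57) xor 73 = ad xor 73 = de
byte 3: (c1 xor a1) xor 73 = 60 xor 73 = 13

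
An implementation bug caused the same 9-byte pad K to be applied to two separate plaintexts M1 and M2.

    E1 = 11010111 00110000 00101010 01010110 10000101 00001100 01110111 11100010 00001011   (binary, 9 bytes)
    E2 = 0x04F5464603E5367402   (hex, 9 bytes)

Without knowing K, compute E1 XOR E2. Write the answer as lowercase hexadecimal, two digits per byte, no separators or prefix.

d3c56c1086e9419609

E1 ⊕ E2 = (M1 ⊕ K) ⊕ (M2 ⊕ K) = M1 ⊕ M2 — the shared key cancels under XOR.
byte 0: d7 XOR 04 = d3
byte 1: 30 XOR f5 = c5
byte 2: 2a XOR 46 = 6c
byte 3: 56 XOR 46 = 10
byte 4: 85 XOR 03 = 86
byte 5: 0c XOR e5 = e9
byte 6: 77 XOR 36 = 41
byte 7: e2 XOR 74 = 96
byte 8: 0b XOR 02 = 09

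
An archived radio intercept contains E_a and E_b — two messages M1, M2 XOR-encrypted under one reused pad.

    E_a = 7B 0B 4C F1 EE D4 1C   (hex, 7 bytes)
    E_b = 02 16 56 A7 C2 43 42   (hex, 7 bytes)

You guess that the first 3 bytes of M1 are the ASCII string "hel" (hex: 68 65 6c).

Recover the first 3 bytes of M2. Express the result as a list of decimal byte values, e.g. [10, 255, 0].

[17, 120, 118]

First, E_a ⊕ E_b = (M1 ⊕ K) ⊕ (M2 ⊕ K) = M1 ⊕ M2, so the key drops out. Then M2 = (M1 ⊕ M2) ⊕ M1 over the first 3 bytes.
byte 0: (7b ^ 02) ^ 68 = 79 ^ 68 = 11
byte 1: (0b ^ 16) ^ 65 = 1d ^ 65 = 78
byte 2: (4c ^ 56) ^ 6c = 1a ^ 6c = 76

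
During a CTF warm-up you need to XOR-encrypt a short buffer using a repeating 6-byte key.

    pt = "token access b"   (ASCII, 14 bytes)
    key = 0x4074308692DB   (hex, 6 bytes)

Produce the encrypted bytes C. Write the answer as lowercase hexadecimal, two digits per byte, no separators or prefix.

341b5be3fcfb211753e3e1a86016

The 6-byte key repeats, so the effective keystream is 40 74 30 86 92 db 40 74 30 86 92 db 40 74.
byte 0: 74 xor 40 = 34
byte 1: 6f xor 74 = 1b
byte 2: 6b xor 30 = 5b
byte 3: 65 xor 86 = e3
byte 4: 6e xor 92 = fc
byte 5: 20 xor db = fb
byte 6: 61 xor 40 = 21
byte 7: 63 xor 74 = 17
byte 8: 63 xor 30 = 53
byte 9: 65 xor 86 = e3
byte 10: 73 xor 92 = e1
byte 11: 73 xor db = a8
byte 12: 20 xor 40 = 60
byte 13: 62 xor 74 = 16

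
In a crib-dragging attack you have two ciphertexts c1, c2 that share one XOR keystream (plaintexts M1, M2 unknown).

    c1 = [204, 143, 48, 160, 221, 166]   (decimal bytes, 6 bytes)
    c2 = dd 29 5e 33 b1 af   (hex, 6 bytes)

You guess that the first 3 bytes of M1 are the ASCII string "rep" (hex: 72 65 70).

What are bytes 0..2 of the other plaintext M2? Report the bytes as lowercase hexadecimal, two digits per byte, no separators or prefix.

63c31e

First, c1 ⊕ c2 = (M1 ⊕ K) ⊕ (M2 ⊕ K) = M1 ⊕ M2, so the key drops out. Then M2 = (M1 ⊕ M2) ⊕ M1 over the first 3 bytes.
byte 0: (cc ^ dd) ^ 72 = 11 ^ 72 = 63
byte 1: (8f ^ 29) ^ 65 = a6 ^ 65 = c3
byte 2: (30 ^ 5e) ^ 70 = 6e ^ 70 = 1e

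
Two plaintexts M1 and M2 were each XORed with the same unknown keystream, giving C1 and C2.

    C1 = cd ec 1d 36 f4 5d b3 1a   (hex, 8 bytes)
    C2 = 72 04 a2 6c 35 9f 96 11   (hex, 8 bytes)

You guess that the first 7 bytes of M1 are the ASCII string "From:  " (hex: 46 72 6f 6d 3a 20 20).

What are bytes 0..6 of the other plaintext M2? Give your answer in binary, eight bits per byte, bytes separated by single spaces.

First, C1 ⊕ C2 = (M1 ⊕ K) ⊕ (M2 ⊕ K) = M1 ⊕ M2, so the key drops out. Then M2 = (M1 ⊕ M2) ⊕ M1 over the first 7 bytes.
byte 0: (cd XOR 72) XOR 46 = bf XOR 46 = f9
byte 1: (ec XOR 04) XOR 72 = e8 XOR 72 = 9a
byte 2: (1d XOR a2) XOR 6f = bf XOR 6f = d0
byte 3: (36 XOR 6c) XOR 6d = 5a XOR 6d = 37
byte 4: (f4 XOR 35) XOR 3a = c1 XOR 3a = fb
byte 5: (5d XOR 9f) XOR 20 = c2 XOR 20 = e2
byte 6: (b3 XOR 96) XOR 20 = 25 XOR 20 = 05

11111001 10011010 11010000 00110111 11111011 11100010 00000101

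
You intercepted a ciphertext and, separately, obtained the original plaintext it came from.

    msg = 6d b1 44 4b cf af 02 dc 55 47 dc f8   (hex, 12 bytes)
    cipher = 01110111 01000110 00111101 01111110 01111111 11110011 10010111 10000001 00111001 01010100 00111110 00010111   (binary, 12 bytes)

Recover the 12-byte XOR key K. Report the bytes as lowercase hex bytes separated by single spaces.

1a f7 79 35 b0 5c 95 5d 6c 13 e2 ef

Since cipher = msg ⊕ K, XORing both sides with msg gives K = msg ⊕ cipher.
byte 0: 6d XOR 77 = 1a
byte 1: b1 XOR 46 = f7
byte 2: 44 XOR 3d = 79
byte 3: 4b XOR 7e = 35
byte 4: cf XOR 7f = b0
byte 5: af XOR f3 = 5c
byte 6: 02 XOR 97 = 95
byte 7: dc XOR 81 = 5d
byte 8: 55 XOR 39 = 6c
byte 9: 47 XOR 54 = 13
byte 10: dc XOR 3e = e2
byte 11: f8 XOR 17 = ef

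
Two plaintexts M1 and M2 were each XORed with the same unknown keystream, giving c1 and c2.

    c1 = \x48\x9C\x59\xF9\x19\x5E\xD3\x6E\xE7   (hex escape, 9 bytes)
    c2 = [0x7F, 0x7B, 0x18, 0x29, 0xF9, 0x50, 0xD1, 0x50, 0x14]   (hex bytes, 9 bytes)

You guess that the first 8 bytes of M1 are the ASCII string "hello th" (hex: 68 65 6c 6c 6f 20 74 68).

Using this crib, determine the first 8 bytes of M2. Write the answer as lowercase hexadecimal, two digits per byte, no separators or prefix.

5f822dbc8f2e7656

First, c1 ⊕ c2 = (M1 ⊕ K) ⊕ (M2 ⊕ K) = M1 ⊕ M2, so the key drops out. Then M2 = (M1 ⊕ M2) ⊕ M1 over the first 8 bytes.
byte 0: (48 ⊕ 7f) ⊕ 68 = 37 ⊕ 68 = 5f
byte 1: (9c ⊕ 7b) ⊕ 65 = e7 ⊕ 65 = 82
byte 2: (59 ⊕ 18) ⊕ 6c = 41 ⊕ 6c = 2d
byte 3: (f9 ⊕ 29) ⊕ 6c = d0 ⊕ 6c = bc
byte 4: (19 ⊕ f9) ⊕ 6f = e0 ⊕ 6f = 8f
byte 5: (5e ⊕ 50) ⊕ 20 = 0e ⊕ 20 = 2e
byte 6: (d3 ⊕ d1) ⊕ 74 = 02 ⊕ 74 = 76
byte 7: (6e ⊕ 50) ⊕ 68 = 3e ⊕ 68 = 56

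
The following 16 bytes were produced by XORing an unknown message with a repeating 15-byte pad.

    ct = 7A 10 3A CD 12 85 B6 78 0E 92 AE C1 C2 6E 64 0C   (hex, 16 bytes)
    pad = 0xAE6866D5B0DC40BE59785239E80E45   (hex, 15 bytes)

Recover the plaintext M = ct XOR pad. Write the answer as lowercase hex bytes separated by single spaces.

d4 78 5c 18 a2 59 f6 c6 57 ea fc f8 2a 60 21 a2

The 15-byte key repeats, so the effective keystream is ae 68 66 d5 b0 dc 40 be 59 78 52 39 e8 0e 45 ae.
byte 0: 01111010 ^ 10101110 = 11010100
byte 1: 00010000 ^ 01101000 = 01111000
byte 2: 00111010 ^ 01100110 = 01011100
byte 3: 11001101 ^ 11010101 = 00011000
byte 4: 00010010 ^ 10110000 = 10100010
byte 5: 10000101 ^ 11011100 = 01011001
byte 6: 10110110 ^ 01000000 = 11110110
byte 7: 01111000 ^ 10111110 = 11000110
byte 8: 00001110 ^ 01011001 = 01010111
byte 9: 10010010 ^ 01111000 = 11101010
byte 10: 10101110 ^ 01010010 = 11111100
byte 11: 11000001 ^ 00111001 = 11111000
byte 12: 11000010 ^ 11101000 = 00101010
byte 13: 01101110 ^ 00001110 = 01100000
byte 14: 01100100 ^ 01000101 = 00100001
byte 15: 00001100 ^ 10101110 = 10100010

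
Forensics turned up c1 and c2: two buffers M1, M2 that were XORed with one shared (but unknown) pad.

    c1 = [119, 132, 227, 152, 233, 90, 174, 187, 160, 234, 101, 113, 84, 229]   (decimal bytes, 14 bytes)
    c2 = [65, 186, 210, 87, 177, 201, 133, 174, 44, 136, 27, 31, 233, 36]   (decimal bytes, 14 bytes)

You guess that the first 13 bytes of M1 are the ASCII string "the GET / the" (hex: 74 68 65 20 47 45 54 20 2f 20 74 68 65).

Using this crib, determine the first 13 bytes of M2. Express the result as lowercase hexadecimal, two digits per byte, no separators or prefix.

First, c1 ⊕ c2 = (M1 ⊕ K) ⊕ (M2 ⊕ K) = M1 ⊕ M2, so the key drops out. Then M2 = (M1 ⊕ M2) ⊕ M1 over the first 13 bytes.
byte 0: (77 XOR 41) XOR 74 = 36 XOR 74 = 42
byte 1: (84 XOR ba) XOR 68 = 3e XOR 68 = 56
byte 2: (e3 XOR d2) XOR 65 = 31 XOR 65 = 54
byte 3: (98 XOR 57) XOR 20 = cf XOR 20 = ef
byte 4: (e9 XOR b1) XOR 47 = 58 XOR 47 = 1f
byte 5: (5a XOR c9) XOR 45 = 93 XOR 45 = d6
byte 6: (ae XOR 85) XOR 54 = 2b XOR 54 = 7f
byte 7: (bb XOR ae) XOR 20 = 15 XOR 20 = 35
byte 8: (a0 XOR 2c) XOR 2f = 8c XOR 2f = a3
byte 9: (ea XOR 88) XOR 20 = 62 XOR 20 = 42
byte 10: (65 XOR 1b) XOR 74 = 7e XOR 74 = 0a
byte 11: (71 XOR 1f) XOR 68 = 6e XOR 68 = 06
byte 12: (54 XOR e9) XOR 65 = bd XOR 65 = d8

425654ef1fd67f35a3420a06d8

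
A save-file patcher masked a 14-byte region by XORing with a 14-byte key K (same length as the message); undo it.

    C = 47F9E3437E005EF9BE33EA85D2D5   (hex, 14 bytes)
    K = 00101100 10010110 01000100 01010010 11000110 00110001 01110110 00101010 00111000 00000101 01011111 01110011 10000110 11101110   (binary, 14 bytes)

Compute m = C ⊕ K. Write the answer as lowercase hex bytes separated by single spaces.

byte 0: 47 XOR 2c = 6b
byte 1: f9 XOR 96 = 6f
byte 2: e3 XOR 44 = a7
byte 3: 43 XOR 52 = 11
byte 4: 7e XOR c6 = b8
byte 5: 00 XOR 31 = 31
byte 6: 5e XOR 76 = 28
byte 7: f9 XOR 2a = d3
byte 8: be XOR 38 = 86
byte 9: 33 XOR 05 = 36
byte 10: ea XOR 5f = b5
byte 11: 85 XOR 73 = f6
byte 12: d2 XOR 86 = 54
byte 13: d5 XOR ee = 3b

6b 6f a7 11 b8 31 28 d3 86 36 b5 f6 54 3b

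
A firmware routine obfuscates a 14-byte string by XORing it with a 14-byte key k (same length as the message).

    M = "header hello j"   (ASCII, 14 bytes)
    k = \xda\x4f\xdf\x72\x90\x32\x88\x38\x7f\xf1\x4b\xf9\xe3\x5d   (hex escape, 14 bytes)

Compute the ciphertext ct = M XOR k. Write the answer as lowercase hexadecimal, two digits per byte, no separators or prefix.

XOR is its own inverse, so applying the key byte-wise gives the result directly.
byte 0: 68 XOR da = b2
byte 1: 65 XOR 4f = 2a
byte 2: 61 XOR df = be
byte 3: 64 XOR 72 = 16
byte 4: 65 XOR 90 = f5
byte 5: 72 XOR 32 = 40
byte 6: 20 XOR 88 = a8
byte 7: 68 XOR 38 = 50
byte 8: 65 XOR 7f = 1a
byte 9: 6c XOR f1 = 9d
byte 10: 6c XOR 4b = 27
byte 11: 6f XOR f9 = 96
byte 12: 20 XOR e3 = c3
byte 13: 6a XOR 5d = 37

b22abe16f540a8501a9d2796c337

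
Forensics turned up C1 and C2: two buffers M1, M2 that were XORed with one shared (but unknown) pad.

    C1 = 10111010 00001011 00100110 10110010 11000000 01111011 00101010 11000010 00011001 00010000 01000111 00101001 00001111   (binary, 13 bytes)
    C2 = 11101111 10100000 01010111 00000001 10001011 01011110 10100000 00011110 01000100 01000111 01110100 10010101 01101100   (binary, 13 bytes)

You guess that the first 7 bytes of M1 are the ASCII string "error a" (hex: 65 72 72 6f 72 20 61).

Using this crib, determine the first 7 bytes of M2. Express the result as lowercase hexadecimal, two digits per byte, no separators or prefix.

30d903dc3905eb

First, C1 ⊕ C2 = (M1 ⊕ K) ⊕ (M2 ⊕ K) = M1 ⊕ M2, so the key drops out. Then M2 = (M1 ⊕ M2) ⊕ M1 over the first 7 bytes.
byte 0: (ba ⊕ ef) ⊕ 65 = 55 ⊕ 65 = 30
byte 1: (0b ⊕ a0) ⊕ 72 = ab ⊕ 72 = d9
byte 2: (26 ⊕ 57) ⊕ 72 = 71 ⊕ 72 = 03
byte 3: (b2 ⊕ 01) ⊕ 6f = b3 ⊕ 6f = dc
byte 4: (c0 ⊕ 8b) ⊕ 72 = 4b ⊕ 72 = 39
byte 5: (7b ⊕ 5e) ⊕ 20 = 25 ⊕ 20 = 05
byte 6: (2a ⊕ a0) ⊕ 61 = 8a ⊕ 61 = eb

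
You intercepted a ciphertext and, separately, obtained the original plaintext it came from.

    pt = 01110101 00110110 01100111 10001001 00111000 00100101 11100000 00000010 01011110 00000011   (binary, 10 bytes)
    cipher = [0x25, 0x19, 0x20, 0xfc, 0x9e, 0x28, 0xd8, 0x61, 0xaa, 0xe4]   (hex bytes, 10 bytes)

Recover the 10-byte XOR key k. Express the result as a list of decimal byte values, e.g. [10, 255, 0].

[80, 47, 71, 117, 166, 13, 56, 99, 244, 231]

Since cipher = pt ⊕ k, XORing both sides with pt gives k = pt ⊕ cipher.
75 xor 25 = 50
36 xor 19 = 2f
67 xor 20 = 47
89 xor fc = 75
38 xor 9e = a6
25 xor 28 = 0d
e0 xor d8 = 38
02 xor 61 = 63
5e xor aa = f4
03 xor e4 = e7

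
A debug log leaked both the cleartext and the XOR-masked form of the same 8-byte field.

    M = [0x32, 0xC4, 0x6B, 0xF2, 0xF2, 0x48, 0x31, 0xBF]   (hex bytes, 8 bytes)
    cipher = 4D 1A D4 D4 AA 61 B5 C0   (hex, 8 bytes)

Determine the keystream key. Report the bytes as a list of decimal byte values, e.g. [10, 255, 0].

Since cipher = M ⊕ key, XORing both sides with M gives key = M ⊕ cipher.
32 xor 4d = 7f
c4 xor 1a = de
6b xor d4 = bf
f2 xor d4 = 26
f2 xor aa = 58
48 xor 61 = 29
31 xor b5 = 84
bf xor c0 = 7f

[127, 222, 191, 38, 88, 41, 132, 127]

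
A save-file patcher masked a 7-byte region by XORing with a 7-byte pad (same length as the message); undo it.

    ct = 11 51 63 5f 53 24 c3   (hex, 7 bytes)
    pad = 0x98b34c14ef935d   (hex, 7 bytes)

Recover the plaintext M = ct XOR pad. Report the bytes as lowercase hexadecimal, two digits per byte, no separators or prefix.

89e22f4bbcb79e

11 ^ 98 = 89
51 ^ b3 = e2
63 ^ 4c = 2f
5f ^ 14 = 4b
53 ^ ef = bc
24 ^ 93 = b7
c3 ^ 5d = 9e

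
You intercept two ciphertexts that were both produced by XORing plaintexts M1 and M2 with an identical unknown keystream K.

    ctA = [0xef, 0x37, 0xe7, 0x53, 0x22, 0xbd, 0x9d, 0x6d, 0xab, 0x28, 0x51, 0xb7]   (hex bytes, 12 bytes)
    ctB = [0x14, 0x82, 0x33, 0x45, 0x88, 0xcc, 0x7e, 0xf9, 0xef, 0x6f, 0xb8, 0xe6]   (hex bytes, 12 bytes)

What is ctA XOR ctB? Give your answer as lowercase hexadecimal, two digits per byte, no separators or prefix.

fbb5d416aa71e3944447e951

ctA ⊕ ctB = (M1 ⊕ K) ⊕ (M2 ⊕ K) = M1 ⊕ M2 — the shared key cancels under XOR.
ef ⊕ 14 = fb
37 ⊕ 82 = b5
e7 ⊕ 33 = d4
53 ⊕ 45 = 16
22 ⊕ 88 = aa
bd ⊕ cc = 71
9d ⊕ 7e = e3
6d ⊕ f9 = 94
ab ⊕ ef = 44
28 ⊕ 6f = 47
51 ⊕ b8 = e9
b7 ⊕ e6 = 51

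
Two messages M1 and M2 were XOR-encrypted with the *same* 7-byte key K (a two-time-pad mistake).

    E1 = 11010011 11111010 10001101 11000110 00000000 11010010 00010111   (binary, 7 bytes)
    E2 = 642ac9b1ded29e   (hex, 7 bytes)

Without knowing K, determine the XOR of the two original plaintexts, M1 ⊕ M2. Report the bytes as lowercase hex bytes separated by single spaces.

E1 ⊕ E2 = (M1 ⊕ K) ⊕ (M2 ⊕ K) = M1 ⊕ M2 — the shared key cancels under XOR.
byte 0: d3 XOR 64 = b7
byte 1: fa XOR 2a = d0
byte 2: 8d XOR c9 = 44
byte 3: c6 XOR b1 = 77
byte 4: 00 XOR de = de
byte 5: d2 XOR d2 = 00
byte 6: 17 XOR 9e = 89

b7 d0 44 77 de 00 89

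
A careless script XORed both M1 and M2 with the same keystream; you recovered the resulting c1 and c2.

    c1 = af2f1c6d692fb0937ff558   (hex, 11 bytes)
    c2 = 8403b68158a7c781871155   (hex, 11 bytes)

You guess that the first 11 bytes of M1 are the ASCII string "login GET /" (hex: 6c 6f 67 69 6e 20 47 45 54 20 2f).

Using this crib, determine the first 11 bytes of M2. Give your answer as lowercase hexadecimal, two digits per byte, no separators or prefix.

First, c1 ⊕ c2 = (M1 ⊕ K) ⊕ (M2 ⊕ K) = M1 ⊕ M2, so the key drops out. Then M2 = (M1 ⊕ M2) ⊕ M1 over the first 11 bytes.
byte 0: (af XOR 84) XOR 6c = 2b XOR 6c = 47
byte 1: (2f XOR 03) XOR 6f = 2c XOR 6f = 43
byte 2: (1c XOR b6) XOR 67 = aa XOR 67 = cd
byte 3: (6d XOR 81) XOR 69 = ec XOR 69 = 85
byte 4: (69 XOR 58) XOR 6e = 31 XOR 6e = 5f
byte 5: (2f XOR a7) XOR 20 = 88 XOR 20 = a8
byte 6: (b0 XOR c7) XOR 47 = 77 XOR 47 = 30
byte 7: (93 XOR 81) XOR 45 = 12 XOR 45 = 57
byte 8: (7f XOR 87) XOR 54 = f8 XOR 54 = ac
byte 9: (f5 XOR 11) XOR 20 = e4 XOR 20 = c4
byte 10: (58 XOR 55) XOR 2f = 0d XOR 2f = 22

4743cd855fa83057acc422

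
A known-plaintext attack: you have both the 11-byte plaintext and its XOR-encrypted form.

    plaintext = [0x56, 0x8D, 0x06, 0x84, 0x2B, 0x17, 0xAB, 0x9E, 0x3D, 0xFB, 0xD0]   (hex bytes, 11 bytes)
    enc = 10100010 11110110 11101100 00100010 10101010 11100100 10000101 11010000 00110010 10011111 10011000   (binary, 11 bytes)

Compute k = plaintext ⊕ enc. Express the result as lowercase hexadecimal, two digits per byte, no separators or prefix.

f47beaa681f32e4e0f6448

Since enc = plaintext ⊕ k, XORing both sides with plaintext gives k = plaintext ⊕ enc.
byte 0: 01010110 XOR 10100010 = 11110100
byte 1: 10001101 XOR 11110110 = 01111011
byte 2: 00000110 XOR 11101100 = 11101010
byte 3: 10000100 XOR 00100010 = 10100110
byte 4: 00101011 XOR 10101010 = 10000001
byte 5: 00010111 XOR 11100100 = 11110011
byte 6: 10101011 XOR 10000101 = 00101110
byte 7: 10011110 XOR 11010000 = 01001110
byte 8: 00111101 XOR 00110010 = 00001111
byte 9: 11111011 XOR 10011111 = 01100100
byte 10: 11010000 XOR 10011000 = 01001000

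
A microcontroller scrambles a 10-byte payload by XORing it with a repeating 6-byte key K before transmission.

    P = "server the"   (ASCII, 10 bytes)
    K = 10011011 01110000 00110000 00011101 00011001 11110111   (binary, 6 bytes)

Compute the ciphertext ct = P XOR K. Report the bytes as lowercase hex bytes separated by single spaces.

e8 15 42 6b 7c 85 bb 04 58 78

The 6-byte key repeats, so the effective keystream is 9b 70 30 1d 19 f7 9b 70 30 1d.
byte 0: 01110011 XOR 10011011 = 11101000
byte 1: 01100101 XOR 01110000 = 00010101
byte 2: 01110010 XOR 00110000 = 01000010
byte 3: 01110110 XOR 00011101 = 01101011
byte 4: 01100101 XOR 00011001 = 01111100
byte 5: 01110010 XOR 11110111 = 10000101
byte 6: 00100000 XOR 10011011 = 10111011
byte 7: 01110100 XOR 01110000 = 00000100
byte 8: 01101000 XOR 00110000 = 01011000
byte 9: 01100101 XOR 00011101 = 01111000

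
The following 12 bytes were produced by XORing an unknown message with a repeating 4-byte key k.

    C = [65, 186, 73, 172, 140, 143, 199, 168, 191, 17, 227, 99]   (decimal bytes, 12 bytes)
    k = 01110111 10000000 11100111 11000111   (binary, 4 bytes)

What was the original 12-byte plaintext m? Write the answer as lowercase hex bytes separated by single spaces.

The 4-byte key repeats, so the effective keystream is 77 80 e7 c7 77 80 e7 c7 77 80 e7 c7.
byte 0: 41 XOR 77 = 36
byte 1: ba XOR 80 = 3a
byte 2: 49 XOR e7 = ae
byte 3: ac XOR c7 = 6b
byte 4: 8c XOR 77 = fb
byte 5: 8f XOR 80 = 0f
byte 6: c7 XOR e7 = 20
byte 7: a8 XOR c7 = 6f
byte 8: bf XOR 77 = c8
byte 9: 11 XOR 80 = 91
byte 10: e3 XOR e7 = 04
byte 11: 63 XOR c7 = a4

36 3a ae 6b fb 0f 20 6f c8 91 04 a4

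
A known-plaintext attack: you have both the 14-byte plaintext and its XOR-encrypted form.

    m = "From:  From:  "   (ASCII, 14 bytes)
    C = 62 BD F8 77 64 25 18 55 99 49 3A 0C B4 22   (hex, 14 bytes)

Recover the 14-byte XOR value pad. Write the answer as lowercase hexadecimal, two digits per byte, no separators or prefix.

24cf971a5e053813eb2657369402

Since C = m ⊕ pad, XORing both sides with m gives pad = m ⊕ C.
46 ^ 62 = 24
72 ^ bd = cf
6f ^ f8 = 97
6d ^ 77 = 1a
3a ^ 64 = 5e
20 ^ 25 = 05
20 ^ 18 = 38
46 ^ 55 = 13
72 ^ 99 = eb
6f ^ 49 = 26
6d ^ 3a = 57
3a ^ 0c = 36
20 ^ b4 = 94
20 ^ 22 = 02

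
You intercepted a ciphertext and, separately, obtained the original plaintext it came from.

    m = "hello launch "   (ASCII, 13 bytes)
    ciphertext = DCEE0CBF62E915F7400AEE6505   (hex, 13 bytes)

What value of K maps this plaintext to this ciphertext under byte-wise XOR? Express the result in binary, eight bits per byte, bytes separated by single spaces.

10110100 10001011 01100000 11010011 00001101 11001001 01111001 10010110 00110101 01100100 10001101 00001101 00100101

Since ciphertext = m ⊕ K, XORing both sides with m gives K = m ⊕ ciphertext.
byte 0: 01101000 ^ 11011100 = 10110100
byte 1: 01100101 ^ 11101110 = 10001011
byte 2: 01101100 ^ 00001100 = 01100000
byte 3: 01101100 ^ 10111111 = 11010011
byte 4: 01101111 ^ 01100010 = 00001101
byte 5: 00100000 ^ 11101001 = 11001001
byte 6: 01101100 ^ 00010101 = 01111001
byte 7: 01100001 ^ 11110111 = 10010110
byte 8: 01110101 ^ 01000000 = 00110101
byte 9: 01101110 ^ 00001010 = 01100100
byte 10: 01100011 ^ 11101110 = 10001101
byte 11: 01101000 ^ 01100101 = 00001101
byte 12: 00100000 ^ 00000101 = 00100101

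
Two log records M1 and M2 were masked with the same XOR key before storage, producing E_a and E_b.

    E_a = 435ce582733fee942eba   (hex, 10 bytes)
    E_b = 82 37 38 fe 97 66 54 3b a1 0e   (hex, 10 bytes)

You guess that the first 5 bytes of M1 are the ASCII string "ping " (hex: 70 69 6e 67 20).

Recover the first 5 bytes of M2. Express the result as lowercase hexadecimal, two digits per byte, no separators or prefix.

First, E_a ⊕ E_b = (M1 ⊕ K) ⊕ (M2 ⊕ K) = M1 ⊕ M2, so the key drops out. Then M2 = (M1 ⊕ M2) ⊕ M1 over the first 5 bytes.
byte 0: (43 xor 82) xor 70 = c1 xor 70 = b1
byte 1: (5c xor 37) xor 69 = 6b xor 69 = 02
byte 2: (e5 xor 38) xor 6e = dd xor 6e = b3
byte 3: (82 xor fe) xor 67 = 7c xor 67 = 1b
byte 4: (73 xor 97) xor 20 = e4 xor 20 = c4

b102b31bc4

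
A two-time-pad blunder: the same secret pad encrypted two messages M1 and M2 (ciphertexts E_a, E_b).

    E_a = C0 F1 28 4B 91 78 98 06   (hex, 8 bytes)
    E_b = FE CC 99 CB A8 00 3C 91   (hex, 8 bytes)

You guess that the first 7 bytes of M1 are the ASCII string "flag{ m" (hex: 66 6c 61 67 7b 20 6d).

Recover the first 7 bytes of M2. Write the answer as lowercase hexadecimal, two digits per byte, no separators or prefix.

5851d0e74258c9

First, E_a ⊕ E_b = (M1 ⊕ K) ⊕ (M2 ⊕ K) = M1 ⊕ M2, so the key drops out. Then M2 = (M1 ⊕ M2) ⊕ M1 over the first 7 bytes.
byte 0: (c0 XOR fe) XOR 66 = 3e XOR 66 = 58
byte 1: (f1 XOR cc) XOR 6c = 3d XOR 6c = 51
byte 2: (28 XOR 99) XOR 61 = b1 XOR 61 = d0
byte 3: (4b XOR cb) XOR 67 = 80 XOR 67 = e7
byte 4: (91 XOR a8) XOR 7b = 39 XOR 7b = 42
byte 5: (78 XOR 00) XOR 20 = 78 XOR 20 = 58
byte 6: (98 XOR 3c) XOR 6d = a4 XOR 6d = c9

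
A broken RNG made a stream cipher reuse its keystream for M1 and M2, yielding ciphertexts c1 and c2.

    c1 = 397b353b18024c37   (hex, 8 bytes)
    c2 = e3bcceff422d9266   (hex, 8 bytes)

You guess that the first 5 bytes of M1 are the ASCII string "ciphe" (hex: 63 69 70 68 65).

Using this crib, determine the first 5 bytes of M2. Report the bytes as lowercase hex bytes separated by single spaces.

b9 ae 8b ac 3f

First, c1 ⊕ c2 = (M1 ⊕ K) ⊕ (M2 ⊕ K) = M1 ⊕ M2, so the key drops out. Then M2 = (M1 ⊕ M2) ⊕ M1 over the first 5 bytes.
byte 0: (39 XOR e3) XOR 63 = da XOR 63 = b9
byte 1: (7b XOR bc) XOR 69 = c7 XOR 69 = ae
byte 2: (35 XOR ce) XOR 70 = fb XOR 70 = 8b
byte 3: (3b XOR ff) XOR 68 = c4 XOR 68 = ac
byte 4: (18 XOR 42) XOR 65 = 5a XOR 65 = 3f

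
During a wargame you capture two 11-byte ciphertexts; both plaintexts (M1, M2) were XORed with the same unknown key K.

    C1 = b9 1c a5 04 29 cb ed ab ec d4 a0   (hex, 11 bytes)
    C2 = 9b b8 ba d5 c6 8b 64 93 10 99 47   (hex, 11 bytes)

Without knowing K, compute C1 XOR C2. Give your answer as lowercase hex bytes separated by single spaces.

C1 ⊕ C2 = (M1 ⊕ K) ⊕ (M2 ⊕ K) = M1 ⊕ M2 — the shared key cancels under XOR.
b9 ⊕ 9b = 22
1c ⊕ b8 = a4
a5 ⊕ ba = 1f
04 ⊕ d5 = d1
29 ⊕ c6 = ef
cb ⊕ 8b = 40
ed ⊕ 64 = 89
ab ⊕ 93 = 38
ec ⊕ 10 = fc
d4 ⊕ 99 = 4d
a0 ⊕ 47 = e7

22 a4 1f d1 ef 40 89 38 fc 4d e7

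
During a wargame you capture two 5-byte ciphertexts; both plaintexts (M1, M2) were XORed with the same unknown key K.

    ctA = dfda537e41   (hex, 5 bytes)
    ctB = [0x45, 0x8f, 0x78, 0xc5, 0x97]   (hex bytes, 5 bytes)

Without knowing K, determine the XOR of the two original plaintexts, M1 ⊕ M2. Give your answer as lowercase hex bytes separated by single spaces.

ctA ⊕ ctB = (M1 ⊕ K) ⊕ (M2 ⊕ K) = M1 ⊕ M2 — the shared key cancels under XOR.
df xor 45 = 9a
da xor 8f = 55
53 xor 78 = 2b
7e xor c5 = bb
41 xor 97 = d6

9a 55 2b bb d6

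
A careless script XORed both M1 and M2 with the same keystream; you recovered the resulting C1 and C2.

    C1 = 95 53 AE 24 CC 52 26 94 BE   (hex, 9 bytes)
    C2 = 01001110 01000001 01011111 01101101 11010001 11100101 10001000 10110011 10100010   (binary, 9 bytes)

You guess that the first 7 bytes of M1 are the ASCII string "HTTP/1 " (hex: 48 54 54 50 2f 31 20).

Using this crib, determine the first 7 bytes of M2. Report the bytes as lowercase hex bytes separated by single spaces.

93 46 a5 19 32 86 8e

First, C1 ⊕ C2 = (M1 ⊕ K) ⊕ (M2 ⊕ K) = M1 ⊕ M2, so the key drops out. Then M2 = (M1 ⊕ M2) ⊕ M1 over the first 7 bytes.
byte 0: (95 ⊕ 4e) ⊕ 48 = db ⊕ 48 = 93
byte 1: (53 ⊕ 41) ⊕ 54 = 12 ⊕ 54 = 46
byte 2: (ae ⊕ 5f) ⊕ 54 = f1 ⊕ 54 = a5
byte 3: (24 ⊕ 6d) ⊕ 50 = 49 ⊕ 50 = 19
byte 4: (cc ⊕ d1) ⊕ 2f = 1d ⊕ 2f = 32
byte 5: (52 ⊕ e5) ⊕ 31 = b7 ⊕ 31 = 86
byte 6: (26 ⊕ 88) ⊕ 20 = ae ⊕ 20 = 8e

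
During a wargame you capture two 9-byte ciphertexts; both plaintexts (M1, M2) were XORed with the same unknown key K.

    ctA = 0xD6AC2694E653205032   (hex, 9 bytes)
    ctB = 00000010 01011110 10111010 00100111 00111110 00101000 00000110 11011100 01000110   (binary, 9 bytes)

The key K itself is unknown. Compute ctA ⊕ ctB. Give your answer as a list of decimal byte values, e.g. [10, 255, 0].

[212, 242, 156, 179, 216, 123, 38, 140, 116]

ctA ⊕ ctB = (M1 ⊕ K) ⊕ (M2 ⊕ K) = M1 ⊕ M2 — the shared key cancels under XOR.
11010110 xor 00000010 = 11010100
10101100 xor 01011110 = 11110010
00100110 xor 10111010 = 10011100
10010100 xor 00100111 = 10110011
11100110 xor 00111110 = 11011000
01010011 xor 00101000 = 01111011
00100000 xor 00000110 = 00100110
01010000 xor 11011100 = 10001100
00110010 xor 01000110 = 01110100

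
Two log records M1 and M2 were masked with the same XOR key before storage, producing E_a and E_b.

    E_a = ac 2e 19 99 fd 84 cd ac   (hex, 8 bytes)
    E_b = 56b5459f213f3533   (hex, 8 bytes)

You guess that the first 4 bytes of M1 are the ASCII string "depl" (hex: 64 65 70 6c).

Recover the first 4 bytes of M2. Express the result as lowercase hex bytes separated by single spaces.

9e fe 2c 6a

First, E_a ⊕ E_b = (M1 ⊕ K) ⊕ (M2 ⊕ K) = M1 ⊕ M2, so the key drops out. Then M2 = (M1 ⊕ M2) ⊕ M1 over the first 4 bytes.
byte 0: (ac xor 56) xor 64 = fa xor 64 = 9e
byte 1: (2e xor b5) xor 65 = 9b xor 65 = fe
byte 2: (19 xor 45) xor 70 = 5c xor 70 = 2c
byte 3: (99 xor 9f) xor 6c = 06 xor 6c = 6a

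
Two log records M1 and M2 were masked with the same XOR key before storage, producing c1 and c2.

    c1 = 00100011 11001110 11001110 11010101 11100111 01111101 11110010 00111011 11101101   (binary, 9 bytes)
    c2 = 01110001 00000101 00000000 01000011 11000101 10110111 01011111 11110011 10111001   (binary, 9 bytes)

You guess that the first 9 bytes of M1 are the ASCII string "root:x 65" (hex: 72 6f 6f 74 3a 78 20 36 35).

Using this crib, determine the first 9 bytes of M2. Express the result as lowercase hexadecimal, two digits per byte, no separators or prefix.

First, c1 ⊕ c2 = (M1 ⊕ K) ⊕ (M2 ⊕ K) = M1 ⊕ M2, so the key drops out. Then M2 = (M1 ⊕ M2) ⊕ M1 over the first 9 bytes.
byte 0: (23 ⊕ 71) ⊕ 72 = 52 ⊕ 72 = 20
byte 1: (ce ⊕ 05) ⊕ 6f = cb ⊕ 6f = a4
byte 2: (ce ⊕ 00) ⊕ 6f = ce ⊕ 6f = a1
byte 3: (d5 ⊕ 43) ⊕ 74 = 96 ⊕ 74 = e2
byte 4: (e7 ⊕ c5) ⊕ 3a = 22 ⊕ 3a = 18
byte 5: (7d ⊕ b7) ⊕ 78 = ca ⊕ 78 = b2
byte 6: (f2 ⊕ 5f) ⊕ 20 = ad ⊕ 20 = 8d
byte 7: (3b ⊕ f3) ⊕ 36 = c8 ⊕ 36 = fe
byte 8: (ed ⊕ b9) ⊕ 35 = 54 ⊕ 35 = 61

20a4a1e218b28dfe61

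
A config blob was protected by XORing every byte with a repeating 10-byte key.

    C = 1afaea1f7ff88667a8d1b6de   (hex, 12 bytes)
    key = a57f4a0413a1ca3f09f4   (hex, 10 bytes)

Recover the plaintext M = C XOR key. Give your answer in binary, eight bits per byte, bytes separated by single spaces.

The 10-byte key repeats, so the effective keystream is a5 7f 4a 04 13 a1 ca 3f 09 f4 a5 7f.
byte 0: 1a xor a5 = bf
byte 1: fa xor 7f = 85
byte 2: ea xor 4a = a0
byte 3: 1f xor 04 = 1b
byte 4: 7f xor 13 = 6c
byte 5: f8 xor a1 = 59
byte 6: 86 xor ca = 4c
byte 7: 67 xor 3f = 58
byte 8: a8 xor 09 = a1
byte 9: d1 xor f4 = 25
byte 10: b6 xor a5 = 13
byte 11: de xor 7f = a1

10111111 10000101 10100000 00011011 01101100 01011001 01001100 01011000 10100001 00100101 00010011 10100001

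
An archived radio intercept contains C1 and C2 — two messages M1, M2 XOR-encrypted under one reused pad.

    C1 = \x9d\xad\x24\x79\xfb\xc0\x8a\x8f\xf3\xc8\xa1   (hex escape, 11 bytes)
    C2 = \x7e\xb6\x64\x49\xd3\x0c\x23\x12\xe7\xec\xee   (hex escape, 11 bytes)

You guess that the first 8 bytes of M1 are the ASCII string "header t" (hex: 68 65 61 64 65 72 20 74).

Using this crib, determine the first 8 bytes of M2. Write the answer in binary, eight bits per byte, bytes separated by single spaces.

10001011 01111110 00100001 01010100 01001101 10111110 10001001 11101001

First, C1 ⊕ C2 = (M1 ⊕ K) ⊕ (M2 ⊕ K) = M1 ⊕ M2, so the key drops out. Then M2 = (M1 ⊕ M2) ⊕ M1 over the first 8 bytes.
byte 0: (9d XOR 7e) XOR 68 = e3 XOR 68 = 8b
byte 1: (ad XOR b6) XOR 65 = 1b XOR 65 = 7e
byte 2: (24 XOR 64) XOR 61 = 40 XOR 61 = 21
byte 3: (79 XOR 49) XOR 64 = 30 XOR 64 = 54
byte 4: (fb XOR d3) XOR 65 = 28 XOR 65 = 4d
byte 5: (c0 XOR 0c) XOR 72 = cc XOR 72 = be
byte 6: (8a XOR 23) XOR 20 = a9 XOR 20 = 89
byte 7: (8f XOR 12) XOR 74 = 9d XOR 74 = e9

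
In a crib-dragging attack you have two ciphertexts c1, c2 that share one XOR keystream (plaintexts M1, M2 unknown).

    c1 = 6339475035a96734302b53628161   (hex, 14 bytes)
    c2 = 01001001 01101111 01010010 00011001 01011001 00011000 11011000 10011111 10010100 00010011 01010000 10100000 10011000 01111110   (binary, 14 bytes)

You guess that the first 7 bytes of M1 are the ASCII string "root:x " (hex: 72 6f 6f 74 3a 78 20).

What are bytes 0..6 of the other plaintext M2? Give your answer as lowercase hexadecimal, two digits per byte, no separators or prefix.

First, c1 ⊕ c2 = (M1 ⊕ K) ⊕ (M2 ⊕ K) = M1 ⊕ M2, so the key drops out. Then M2 = (M1 ⊕ M2) ⊕ M1 over the first 7 bytes.
byte 0: (63 XOR 49) XOR 72 = 2a XOR 72 = 58
byte 1: (39 XOR 6f) XOR 6f = 56 XOR 6f = 39
byte 2: (47 XOR 52) XOR 6f = 15 XOR 6f = 7a
byte 3: (50 XOR 19) XOR 74 = 49 XOR 74 = 3d
byte 4: (35 XOR 59) XOR 3a = 6c XOR 3a = 56
byte 5: (a9 XOR 18) XOR 78 = b1 XOR 78 = c9
byte 6: (67 XOR d8) XOR 20 = bf XOR 20 = 9f

58397a3d56c99f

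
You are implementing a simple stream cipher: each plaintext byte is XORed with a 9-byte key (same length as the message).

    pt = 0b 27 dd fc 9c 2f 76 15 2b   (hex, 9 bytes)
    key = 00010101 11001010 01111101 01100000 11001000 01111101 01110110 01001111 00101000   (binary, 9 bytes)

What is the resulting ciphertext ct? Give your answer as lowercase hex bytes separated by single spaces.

XOR is its own inverse, so applying the key byte-wise gives the result directly.
0b xor 15 = 1e
27 xor ca = ed
dd xor 7d = a0
fc xor 60 = 9c
9c xor c8 = 54
2f xor 7d = 52
76 xor 76 = 00
15 xor 4f = 5a
2b xor 28 = 03

1e ed a0 9c 54 52 00 5a 03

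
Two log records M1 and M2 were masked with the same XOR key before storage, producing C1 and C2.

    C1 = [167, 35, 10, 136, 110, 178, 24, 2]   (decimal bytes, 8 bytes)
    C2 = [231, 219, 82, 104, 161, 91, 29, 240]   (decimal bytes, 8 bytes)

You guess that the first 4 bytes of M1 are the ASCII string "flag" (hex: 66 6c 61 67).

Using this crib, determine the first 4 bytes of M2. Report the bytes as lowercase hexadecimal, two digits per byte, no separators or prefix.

First, C1 ⊕ C2 = (M1 ⊕ K) ⊕ (M2 ⊕ K) = M1 ⊕ M2, so the key drops out. Then M2 = (M1 ⊕ M2) ⊕ M1 over the first 4 bytes.
byte 0: (a7 XOR e7) XOR 66 = 40 XOR 66 = 26
byte 1: (23 XOR db) XOR 6c = f8 XOR 6c = 94
byte 2: (0a XOR 52) XOR 61 = 58 XOR 61 = 39
byte 3: (88 XOR 68) XOR 67 = e0 XOR 67 = 87

26943987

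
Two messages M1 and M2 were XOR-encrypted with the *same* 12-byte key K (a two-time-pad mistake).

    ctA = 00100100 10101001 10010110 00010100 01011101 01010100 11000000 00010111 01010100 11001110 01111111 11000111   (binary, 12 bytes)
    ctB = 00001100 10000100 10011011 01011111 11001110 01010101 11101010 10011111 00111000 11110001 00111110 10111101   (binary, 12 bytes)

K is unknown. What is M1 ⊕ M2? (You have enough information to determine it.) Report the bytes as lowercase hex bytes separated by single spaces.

ctA ⊕ ctB = (M1 ⊕ K) ⊕ (M2 ⊕ K) = M1 ⊕ M2 — the shared key cancels under XOR.
24 xor 0c = 28
a9 xor 84 = 2d
96 xor 9b = 0d
14 xor 5f = 4b
5d xor ce = 93
54 xor 55 = 01
c0 xor ea = 2a
17 xor 9f = 88
54 xor 38 = 6c
ce xor f1 = 3f
7f xor 3e = 41
c7 xor bd = 7a

28 2d 0d 4b 93 01 2a 88 6c 3f 41 7a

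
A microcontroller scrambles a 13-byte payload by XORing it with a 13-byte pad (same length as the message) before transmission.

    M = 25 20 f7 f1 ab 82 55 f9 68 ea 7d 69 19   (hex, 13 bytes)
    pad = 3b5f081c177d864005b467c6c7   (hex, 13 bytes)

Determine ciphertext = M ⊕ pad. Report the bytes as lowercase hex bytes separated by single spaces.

 37 xor  59 =  30
 32 xor  95 = 127
247 xor   8 = 255
241 xor  28 = 237
171 xor  23 = 188
130 xor 125 = 255
 85 xor 134 = 211
249 xor  64 = 185
104 xor   5 = 109
234 xor 180 =  94
125 xor 103 =  26
105 xor 198 = 175
 25 xor 199 = 222

1e 7f ff ed bc ff d3 b9 6d 5e 1a af de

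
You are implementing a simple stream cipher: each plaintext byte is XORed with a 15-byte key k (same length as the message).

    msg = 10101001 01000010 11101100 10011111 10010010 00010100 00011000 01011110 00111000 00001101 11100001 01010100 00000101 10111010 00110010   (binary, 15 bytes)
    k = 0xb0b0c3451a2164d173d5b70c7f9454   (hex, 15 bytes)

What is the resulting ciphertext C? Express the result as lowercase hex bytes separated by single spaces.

XOR is its own inverse, so applying the key byte-wise gives the result directly.
byte 0: 10101001 xor 10110000 = 00011001
byte 1: 01000010 xor 10110000 = 11110010
byte 2: 11101100 xor 11000011 = 00101111
byte 3: 10011111 xor 01000101 = 11011010
byte 4: 10010010 xor 00011010 = 10001000
byte 5: 00010100 xor 00100001 = 00110101
byte 6: 00011000 xor 01100100 = 01111100
byte 7: 01011110 xor 11010001 = 10001111
byte 8: 00111000 xor 01110011 = 01001011
byte 9: 00001101 xor 11010101 = 11011000
byte 10: 11100001 xor 10110111 = 01010110
byte 11: 01010100 xor 00001100 = 01011000
byte 12: 00000101 xor 01111111 = 01111010
byte 13: 10111010 xor 10010100 = 00101110
byte 14: 00110010 xor 01010100 = 01100110

19 f2 2f da 88 35 7c 8f 4b d8 56 58 7a 2e 66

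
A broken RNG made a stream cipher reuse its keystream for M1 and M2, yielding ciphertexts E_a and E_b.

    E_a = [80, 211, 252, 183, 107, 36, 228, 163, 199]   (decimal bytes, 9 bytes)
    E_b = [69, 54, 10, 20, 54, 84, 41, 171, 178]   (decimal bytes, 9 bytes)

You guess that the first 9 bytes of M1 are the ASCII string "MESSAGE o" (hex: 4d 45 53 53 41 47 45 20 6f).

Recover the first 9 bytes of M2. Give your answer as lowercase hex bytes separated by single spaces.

58 a0 a5 f0 1c 37 88 28 1a

First, E_a ⊕ E_b = (M1 ⊕ K) ⊕ (M2 ⊕ K) = M1 ⊕ M2, so the key drops out. Then M2 = (M1 ⊕ M2) ⊕ M1 over the first 9 bytes.
byte 0: (50 XOR 45) XOR 4d = 15 XOR 4d = 58
byte 1: (d3 XOR 36) XOR 45 = e5 XOR 45 = a0
byte 2: (fc XOR 0a) XOR 53 = f6 XOR 53 = a5
byte 3: (b7 XOR 14) XOR 53 = a3 XOR 53 = f0
byte 4: (6b XOR 36) XOR 41 = 5d XOR 41 = 1c
byte 5: (24 XOR 54) XOR 47 = 70 XOR 47 = 37
byte 6: (e4 XOR 29) XOR 45 = cd XOR 45 = 88
byte 7: (a3 XOR ab) XOR 20 = 08 XOR 20 = 28
byte 8: (c7 XOR b2) XOR 6f = 75 XOR 6f = 1a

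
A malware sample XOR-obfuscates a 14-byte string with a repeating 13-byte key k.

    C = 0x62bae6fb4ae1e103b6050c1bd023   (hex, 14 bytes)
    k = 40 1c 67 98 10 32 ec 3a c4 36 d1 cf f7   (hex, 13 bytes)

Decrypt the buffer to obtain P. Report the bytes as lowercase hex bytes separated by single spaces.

22 a6 81 63 5a d3 0d 39 72 33 dd d4 27 63

The 13-byte key repeats, so the effective keystream is 40 1c 67 98 10 32 ec 3a c4 36 d1 cf f7 40.
byte 0: 62 ⊕ 40 = 22
byte 1: ba ⊕ 1c = a6
byte 2: e6 ⊕ 67 = 81
byte 3: fb ⊕ 98 = 63
byte 4: 4a ⊕ 10 = 5a
byte 5: e1 ⊕ 32 = d3
byte 6: e1 ⊕ ec = 0d
byte 7: 03 ⊕ 3a = 39
byte 8: b6 ⊕ c4 = 72
byte 9: 05 ⊕ 36 = 33
byte 10: 0c ⊕ d1 = dd
byte 11: 1b ⊕ cf = d4
byte 12: d0 ⊕ f7 = 27
byte 13: 23 ⊕ 40 = 63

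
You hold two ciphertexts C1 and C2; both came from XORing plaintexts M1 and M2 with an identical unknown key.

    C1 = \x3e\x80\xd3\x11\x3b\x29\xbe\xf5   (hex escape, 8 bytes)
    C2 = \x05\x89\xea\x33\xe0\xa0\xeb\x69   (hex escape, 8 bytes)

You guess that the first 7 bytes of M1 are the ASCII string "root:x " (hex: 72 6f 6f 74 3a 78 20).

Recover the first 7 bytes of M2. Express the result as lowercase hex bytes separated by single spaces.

49 66 56 56 e1 f1 75

First, C1 ⊕ C2 = (M1 ⊕ K) ⊕ (M2 ⊕ K) = M1 ⊕ M2, so the key drops out. Then M2 = (M1 ⊕ M2) ⊕ M1 over the first 7 bytes.
byte 0: (3e xor 05) xor 72 = 3b xor 72 = 49
byte 1: (80 xor 89) xor 6f = 09 xor 6f = 66
byte 2: (d3 xor ea) xor 6f = 39 xor 6f = 56
byte 3: (11 xor 33) xor 74 = 22 xor 74 = 56
byte 4: (3b xor e0) xor 3a = db xor 3a = e1
byte 5: (29 xor a0) xor 78 = 89 xor 78 = f1
byte 6: (be xor eb) xor 20 = 55 xor 20 = 75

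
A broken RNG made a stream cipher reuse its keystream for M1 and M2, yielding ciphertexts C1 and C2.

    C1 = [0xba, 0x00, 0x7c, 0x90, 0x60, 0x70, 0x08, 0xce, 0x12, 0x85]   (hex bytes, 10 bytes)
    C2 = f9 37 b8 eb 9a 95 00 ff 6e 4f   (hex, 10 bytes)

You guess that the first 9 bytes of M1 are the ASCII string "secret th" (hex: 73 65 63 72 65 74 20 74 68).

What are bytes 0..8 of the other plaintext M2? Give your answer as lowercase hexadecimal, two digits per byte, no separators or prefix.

3052a7099f91284514

First, C1 ⊕ C2 = (M1 ⊕ K) ⊕ (M2 ⊕ K) = M1 ⊕ M2, so the key drops out. Then M2 = (M1 ⊕ M2) ⊕ M1 over the first 9 bytes.
byte 0: (ba ⊕ f9) ⊕ 73 = 43 ⊕ 73 = 30
byte 1: (00 ⊕ 37) ⊕ 65 = 37 ⊕ 65 = 52
byte 2: (7c ⊕ b8) ⊕ 63 = c4 ⊕ 63 = a7
byte 3: (90 ⊕ eb) ⊕ 72 = 7b ⊕ 72 = 09
byte 4: (60 ⊕ 9a) ⊕ 65 = fa ⊕ 65 = 9f
byte 5: (70 ⊕ 95) ⊕ 74 = e5 ⊕ 74 = 91
byte 6: (08 ⊕ 00) ⊕ 20 = 08 ⊕ 20 = 28
byte 7: (ce ⊕ ff) ⊕ 74 = 31 ⊕ 74 = 45
byte 8: (12 ⊕ 6e) ⊕ 68 = 7c ⊕ 68 = 14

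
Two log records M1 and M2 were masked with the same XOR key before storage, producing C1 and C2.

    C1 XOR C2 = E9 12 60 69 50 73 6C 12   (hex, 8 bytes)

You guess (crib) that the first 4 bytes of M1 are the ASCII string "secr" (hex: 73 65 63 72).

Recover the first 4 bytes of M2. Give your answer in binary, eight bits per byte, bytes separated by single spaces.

10011010 01110111 00000011 00011011

Since C1 ⊕ C2 = M1 ⊕ M2, XORing with the guessed M1 bytes yields the corresponding M2 bytes: M2 = (C1 ⊕ C2) ⊕ M1.
233 ⊕ 115 = 154
 18 ⊕ 101 = 119
 96 ⊕  99 =   3
105 ⊕ 114 =  27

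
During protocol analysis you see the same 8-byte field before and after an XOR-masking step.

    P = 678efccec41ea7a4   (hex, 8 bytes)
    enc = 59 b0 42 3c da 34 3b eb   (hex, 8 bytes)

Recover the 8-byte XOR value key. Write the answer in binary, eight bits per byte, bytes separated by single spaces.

00111110 00111110 10111110 11110010 00011110 00101010 10011100 01001111

Since enc = P ⊕ key, XORing both sides with P gives key = P ⊕ enc.
byte 0: 67 ^ 59 = 3e
byte 1: 8e ^ b0 = 3e
byte 2: fc ^ 42 = be
byte 3: ce ^ 3c = f2
byte 4: c4 ^ da = 1e
byte 5: 1e ^ 34 = 2a
byte 6: a7 ^ 3b = 9c
byte 7: a4 ^ eb = 4f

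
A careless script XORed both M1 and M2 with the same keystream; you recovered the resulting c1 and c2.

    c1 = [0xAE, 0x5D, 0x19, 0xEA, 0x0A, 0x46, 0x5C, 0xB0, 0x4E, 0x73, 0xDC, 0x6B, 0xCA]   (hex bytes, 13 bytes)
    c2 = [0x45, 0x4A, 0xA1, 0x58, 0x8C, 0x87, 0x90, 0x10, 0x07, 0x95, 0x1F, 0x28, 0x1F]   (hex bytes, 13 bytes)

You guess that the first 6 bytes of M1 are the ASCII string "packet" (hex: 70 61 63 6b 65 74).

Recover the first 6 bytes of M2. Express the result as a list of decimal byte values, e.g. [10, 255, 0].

First, c1 ⊕ c2 = (M1 ⊕ K) ⊕ (M2 ⊕ K) = M1 ⊕ M2, so the key drops out. Then M2 = (M1 ⊕ M2) ⊕ M1 over the first 6 bytes.
byte 0: (ae ⊕ 45) ⊕ 70 = eb ⊕ 70 = 9b
byte 1: (5d ⊕ 4a) ⊕ 61 = 17 ⊕ 61 = 76
byte 2: (19 ⊕ a1) ⊕ 63 = b8 ⊕ 63 = db
byte 3: (ea ⊕ 58) ⊕ 6b = b2 ⊕ 6b = d9
byte 4: (0a ⊕ 8c) ⊕ 65 = 86 ⊕ 65 = e3
byte 5: (46 ⊕ 87) ⊕ 74 = c1 ⊕ 74 = b5

[155, 118, 219, 217, 227, 181]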